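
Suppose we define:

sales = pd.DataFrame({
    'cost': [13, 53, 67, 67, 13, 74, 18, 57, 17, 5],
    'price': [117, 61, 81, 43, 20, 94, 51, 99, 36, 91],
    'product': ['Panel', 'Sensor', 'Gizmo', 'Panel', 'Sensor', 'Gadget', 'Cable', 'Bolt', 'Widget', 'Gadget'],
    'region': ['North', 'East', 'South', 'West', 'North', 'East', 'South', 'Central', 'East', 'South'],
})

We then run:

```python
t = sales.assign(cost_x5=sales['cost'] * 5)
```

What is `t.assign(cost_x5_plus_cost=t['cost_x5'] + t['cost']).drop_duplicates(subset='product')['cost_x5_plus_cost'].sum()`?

add column cost_x5 = sales['cost'] * 5:
   cost  price product   region  cost_x5
0    13    117   Panel    North       65
1    53     61  Sensor     East      265
2    67     81   Gizmo    South      335
3    67     43   Panel     West      335
4    13     20  Sensor    North       65
5    74     94  Gadget     East      370
6    18     51   Cable    South       90
7    57     99    Bolt  Central      285
8    17     36  Widget     East       85
9     5     91  Gadget    South       25
add column cost_x5_plus_cost = t['cost_x5'] + t['cost']:
   cost  price product   region  cost_x5  cost_x5_plus_cost
0    13    117   Panel    North       65                 78
1    53     61  Sensor     East      265                318
2    67     81   Gizmo    South      335                402
3    67     43   Panel     West      335                402
4    13     20  Sensor    North       65                 78
5    74     94  Gadget     East      370                444
6    18     51   Cable    South       90                108
7    57     99    Bolt  Central      285                342
8    17     36  Widget     East       85                102
9     5     91  Gadget    South       25                 30
drop duplicate product (keep=first):
   cost  price product   region  cost_x5  cost_x5_plus_cost
0    13    117   Panel    North       65                 78
1    53     61  Sensor     East      265                318
2    67     81   Gizmo    South      335                402
5    74     94  Gadget     East      370                444
6    18     51   Cable    South       90                108
7    57     99    Bolt  Central      285                342
8    17     36  Widget     East       85                102

1794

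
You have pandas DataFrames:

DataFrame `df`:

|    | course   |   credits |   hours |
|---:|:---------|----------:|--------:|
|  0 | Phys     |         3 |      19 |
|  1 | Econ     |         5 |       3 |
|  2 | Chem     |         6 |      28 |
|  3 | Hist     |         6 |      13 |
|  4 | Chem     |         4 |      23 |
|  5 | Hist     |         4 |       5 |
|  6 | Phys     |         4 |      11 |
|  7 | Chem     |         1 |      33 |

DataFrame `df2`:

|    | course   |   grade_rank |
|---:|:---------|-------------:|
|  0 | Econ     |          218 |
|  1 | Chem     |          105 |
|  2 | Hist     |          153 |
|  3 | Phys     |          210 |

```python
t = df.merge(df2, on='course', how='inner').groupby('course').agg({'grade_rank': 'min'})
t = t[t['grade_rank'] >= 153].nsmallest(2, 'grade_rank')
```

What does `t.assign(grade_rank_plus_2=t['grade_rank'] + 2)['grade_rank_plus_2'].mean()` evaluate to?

merge on 'course' (how='inner') → 8 rows:
  course  credits  hours  grade_rank
0   Phys        3     19         210
1   Econ        5      3         218
2   Chem        6     28         105
3   Hist        6     13         153
4   Chem        4     23         105
5   Hist        4      5         153
6   Phys        4     11         210
7   Chem        1     33         105
group by course, min of grade_rank:
        grade_rank
course            
Chem           105
Econ           218
Hist           153
Phys           210
filter rows where grade_rank >= 153:
        grade_rank
course            
Econ           218
Hist           153
Phys           210
take 2 rows with smallest grade_rank:
        grade_rank
course            
Hist           153
Phys           210
add column grade_rank_plus_2 = t['grade_rank'] + 2:
        grade_rank  grade_rank_plus_2
course                               
Hist           153                155
Phys           210                212
Finally, mean of column 'grade_rank_plus_2' = 183.5.

183.5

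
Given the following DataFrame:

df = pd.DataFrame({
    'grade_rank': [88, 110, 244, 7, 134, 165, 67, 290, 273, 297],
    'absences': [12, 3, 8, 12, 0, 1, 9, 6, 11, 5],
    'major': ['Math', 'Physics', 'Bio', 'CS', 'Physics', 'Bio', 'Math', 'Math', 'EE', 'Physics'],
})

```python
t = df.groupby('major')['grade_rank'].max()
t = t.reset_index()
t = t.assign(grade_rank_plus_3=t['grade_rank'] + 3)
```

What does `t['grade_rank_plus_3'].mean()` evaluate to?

group by major, max of grade_rank:
major
Bio        244
CS           7
EE         273
Math       290
Physics    297
Name: grade_rank, dtype: int64
reset_index():
     major  grade_rank
0      Bio         244
1       CS           7
2       EE         273
3     Math         290
4  Physics         297
add column grade_rank_plus_3 = t['grade_rank'] + 3:
     major  grade_rank  grade_rank_plus_3
0      Bio         244                247
1       CS           7                 10
2       EE         273                276
3     Math         290                293
4  Physics         297                300
So mean() = 225.2.

225.2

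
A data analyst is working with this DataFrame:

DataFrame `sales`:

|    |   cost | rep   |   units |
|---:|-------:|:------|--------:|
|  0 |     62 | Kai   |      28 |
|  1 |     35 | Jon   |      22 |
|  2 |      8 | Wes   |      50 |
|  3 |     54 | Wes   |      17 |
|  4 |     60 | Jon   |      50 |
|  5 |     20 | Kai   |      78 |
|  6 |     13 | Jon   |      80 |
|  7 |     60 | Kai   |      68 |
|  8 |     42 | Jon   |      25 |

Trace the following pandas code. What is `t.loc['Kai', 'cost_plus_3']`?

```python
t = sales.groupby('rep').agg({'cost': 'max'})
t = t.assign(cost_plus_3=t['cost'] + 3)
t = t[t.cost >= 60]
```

group by rep, max of cost:
     cost
rep      
Jon    60
Kai    62
Wes    54
add column cost_plus_3 = t['cost'] + 3:
     cost  cost_plus_3
rep                   
Jon    60           63
Kai    62           65
Wes    54           57
filter rows where cost >= 60:
     cost  cost_plus_3
rep                   
Jon    60           63
Kai    62           65

65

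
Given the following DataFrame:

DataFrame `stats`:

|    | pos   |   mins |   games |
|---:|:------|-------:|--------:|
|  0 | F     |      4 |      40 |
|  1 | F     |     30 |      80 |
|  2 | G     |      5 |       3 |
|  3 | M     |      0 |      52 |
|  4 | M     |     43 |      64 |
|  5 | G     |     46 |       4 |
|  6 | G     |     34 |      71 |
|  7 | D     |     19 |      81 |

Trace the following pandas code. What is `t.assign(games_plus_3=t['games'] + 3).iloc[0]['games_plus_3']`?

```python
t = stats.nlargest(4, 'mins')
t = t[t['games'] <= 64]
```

7

take 4 rows with largest mins:
  pos  mins  games
5   G    46      4
4   M    43     64
6   G    34     71
1   F    30     80
filter rows where games <= 64:
  pos  mins  games
5   G    46      4
4   M    43     64
add column games_plus_3 = t['games'] + 3:
  pos  mins  games  games_plus_3
5   G    46      4             7
4   M    43     64            67
The value at position 0, column 'games_plus_3' is 7.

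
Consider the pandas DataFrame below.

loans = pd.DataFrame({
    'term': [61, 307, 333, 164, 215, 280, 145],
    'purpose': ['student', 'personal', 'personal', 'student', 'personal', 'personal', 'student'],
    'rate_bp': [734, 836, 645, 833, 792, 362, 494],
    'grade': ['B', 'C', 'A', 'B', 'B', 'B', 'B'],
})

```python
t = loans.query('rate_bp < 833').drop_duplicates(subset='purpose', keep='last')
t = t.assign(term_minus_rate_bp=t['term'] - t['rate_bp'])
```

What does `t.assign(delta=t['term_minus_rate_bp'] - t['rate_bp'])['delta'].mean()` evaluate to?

filter rows where rate_bp < 833:
   term   purpose  rate_bp grade
0    61   student      734     B
2   333  personal      645     A
4   215  personal      792     B
5   280  personal      362     B
6   145   student      494     B
drop duplicate purpose (keep=last):
   term   purpose  rate_bp grade
5   280  personal      362     B
6   145   student      494     B
add column term_minus_rate_bp = t['term'] - t['rate_bp']:
   term   purpose  rate_bp grade  term_minus_rate_bp
5   280  personal      362     B                 -82
6   145   student      494     B                -349
add column delta = t['term_minus_rate_bp'] - t['rate_bp']:
   term   purpose  rate_bp grade  term_minus_rate_bp  delta
5   280  personal      362     B                 -82   -444
6   145   student      494     B                -349   -843

-643.5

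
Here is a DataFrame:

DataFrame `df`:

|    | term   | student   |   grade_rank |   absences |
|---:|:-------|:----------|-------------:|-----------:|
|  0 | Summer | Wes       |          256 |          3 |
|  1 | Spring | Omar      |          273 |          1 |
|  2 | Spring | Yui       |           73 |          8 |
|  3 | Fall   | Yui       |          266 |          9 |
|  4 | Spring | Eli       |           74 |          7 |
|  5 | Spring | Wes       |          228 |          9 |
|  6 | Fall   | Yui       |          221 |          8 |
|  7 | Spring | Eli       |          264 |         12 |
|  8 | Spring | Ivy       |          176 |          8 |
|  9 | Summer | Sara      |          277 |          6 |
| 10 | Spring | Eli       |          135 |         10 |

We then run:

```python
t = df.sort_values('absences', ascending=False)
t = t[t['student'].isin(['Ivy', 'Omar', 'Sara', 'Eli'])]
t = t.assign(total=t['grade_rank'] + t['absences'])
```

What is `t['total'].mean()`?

207.166666667

sort by absences descending:
      term student  grade_rank  absences
7   Spring     Eli         264        12
10  Spring     Eli         135        10
3     Fall     Yui         266         9
5   Spring     Wes         228         9
2   Spring     Yui          73         8
6     Fall     Yui         221         8
8   Spring     Ivy         176         8
4   Spring     Eli          74         7
9   Summer    Sara         277         6
0   Summer     Wes         256         3
1   Spring    Omar         273         1
filter rows where student in ['Ivy', 'Omar', 'Sara', 'Eli']:
      term student  grade_rank  absences
7   Spring     Eli         264        12
10  Spring     Eli         135        10
8   Spring     Ivy         176         8
4   Spring     Eli          74         7
9   Summer    Sara         277         6
1   Spring    Omar         273         1
add column total = t['grade_rank'] + t['absences']:
      term student  grade_rank  absences  total
7   Spring     Eli         264        12    276
10  Spring     Eli         135        10    145
8   Spring     Ivy         176         8    184
4   Spring     Eli          74         7     81
9   Summer    Sara         277         6    283
1   Spring    Omar         273         1    274
Finally, mean of column 'total' = 207.166666667.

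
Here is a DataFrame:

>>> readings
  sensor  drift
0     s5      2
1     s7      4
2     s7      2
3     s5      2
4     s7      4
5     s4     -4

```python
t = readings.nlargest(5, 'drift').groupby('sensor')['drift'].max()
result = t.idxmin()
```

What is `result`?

s5

take 5 rows with largest drift:
  sensor  drift
1     s7      4
4     s7      4
0     s5      2
2     s7      2
3     s5      2
group by sensor, max of drift:
sensor
s5    2
s7    4
Name: drift, dtype: int64
Finally, label with the smallest value = s5.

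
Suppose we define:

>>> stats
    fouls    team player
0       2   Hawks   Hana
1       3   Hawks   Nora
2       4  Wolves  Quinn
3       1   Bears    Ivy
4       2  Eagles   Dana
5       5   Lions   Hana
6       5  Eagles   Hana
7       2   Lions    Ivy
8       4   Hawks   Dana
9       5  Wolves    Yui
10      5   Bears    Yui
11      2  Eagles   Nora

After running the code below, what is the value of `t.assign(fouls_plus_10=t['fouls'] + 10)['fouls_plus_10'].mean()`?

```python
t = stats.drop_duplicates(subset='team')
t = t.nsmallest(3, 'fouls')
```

drop duplicate team (keep=first):
   fouls    team player
0      2   Hawks   Hana
2      4  Wolves  Quinn
3      1   Bears    Ivy
4      2  Eagles   Dana
5      5   Lions   Hana
take 3 rows with smallest fouls:
   fouls    team player
3      1   Bears    Ivy
0      2   Hawks   Hana
4      2  Eagles   Dana
add column fouls_plus_10 = t['fouls'] + 10:
   fouls    team player  fouls_plus_10
3      1   Bears    Ivy             11
0      2   Hawks   Hana             12
4      2  Eagles   Dana             12
Finally, mean of column 'fouls_plus_10' = 11.6666666667.

11.6666666667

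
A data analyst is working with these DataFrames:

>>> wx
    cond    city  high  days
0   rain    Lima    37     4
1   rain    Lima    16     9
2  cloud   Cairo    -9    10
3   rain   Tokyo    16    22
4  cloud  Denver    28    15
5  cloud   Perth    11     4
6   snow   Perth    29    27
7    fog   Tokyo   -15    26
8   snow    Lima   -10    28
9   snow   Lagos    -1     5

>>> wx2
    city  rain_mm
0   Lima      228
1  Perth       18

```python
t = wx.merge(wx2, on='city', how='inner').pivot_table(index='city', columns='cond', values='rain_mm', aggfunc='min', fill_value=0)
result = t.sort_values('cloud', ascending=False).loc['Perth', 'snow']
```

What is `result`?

merge on 'city' (how='inner') → 5 rows:
    cond   city  high  days  rain_mm
0   rain   Lima    37     4      228
1   rain   Lima    16     9      228
2  cloud  Perth    11     4       18
3   snow  Perth    29    27       18
4   snow   Lima   -10    28      228
pivot: rows=city, cols=cond, min(rain_mm):
cond   cloud  rain  snow
city                    
Lima       0   228   228
Perth     18     0    18
sort by cloud descending:
cond   cloud  rain  snow
city                    
Perth     18     0    18
Lima       0   228   228
So loc['Perth', 'snow'] = 18.

18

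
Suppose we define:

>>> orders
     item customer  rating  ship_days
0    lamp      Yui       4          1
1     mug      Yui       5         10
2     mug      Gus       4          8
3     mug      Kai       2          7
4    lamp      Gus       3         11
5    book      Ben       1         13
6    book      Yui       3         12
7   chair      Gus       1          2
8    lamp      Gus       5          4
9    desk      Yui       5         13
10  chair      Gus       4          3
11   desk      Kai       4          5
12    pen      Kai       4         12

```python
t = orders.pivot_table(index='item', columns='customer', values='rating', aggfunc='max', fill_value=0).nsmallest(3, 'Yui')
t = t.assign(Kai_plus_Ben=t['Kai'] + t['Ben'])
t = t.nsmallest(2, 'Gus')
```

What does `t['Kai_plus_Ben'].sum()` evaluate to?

pivot: rows=item, cols=customer, max(rating):
customer  Ben  Gus  Kai  Yui
item                        
book        1    0    0    3
chair       0    4    0    0
desk        0    0    4    5
lamp        0    5    0    4
mug         0    4    2    5
pen         0    0    4    0
take 3 rows with smallest Yui:
customer  Ben  Gus  Kai  Yui
item                        
chair       0    4    0    0
pen         0    0    4    0
book        1    0    0    3
add column Kai_plus_Ben = t['Kai'] + t['Ben']:
customer  Ben  Gus  Kai  Yui  Kai_plus_Ben
item                                      
chair       0    4    0    0             0
pen         0    0    4    0             4
book        1    0    0    3             1
take 2 rows with smallest Gus:
customer  Ben  Gus  Kai  Yui  Kai_plus_Ben
item                                      
pen         0    0    4    0             4
book        1    0    0    3             1
So sum() = 5.

5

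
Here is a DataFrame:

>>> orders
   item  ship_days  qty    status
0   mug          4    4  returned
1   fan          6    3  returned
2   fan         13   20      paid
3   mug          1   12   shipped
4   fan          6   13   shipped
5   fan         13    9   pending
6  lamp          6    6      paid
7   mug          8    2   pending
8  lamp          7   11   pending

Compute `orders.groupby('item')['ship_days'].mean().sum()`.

group by item, mean of ship_days:
item
fan     9.500000
lamp    6.500000
mug     4.333333
Name: ship_days, dtype: float64
Hence 20.3333333333.

20.3333333333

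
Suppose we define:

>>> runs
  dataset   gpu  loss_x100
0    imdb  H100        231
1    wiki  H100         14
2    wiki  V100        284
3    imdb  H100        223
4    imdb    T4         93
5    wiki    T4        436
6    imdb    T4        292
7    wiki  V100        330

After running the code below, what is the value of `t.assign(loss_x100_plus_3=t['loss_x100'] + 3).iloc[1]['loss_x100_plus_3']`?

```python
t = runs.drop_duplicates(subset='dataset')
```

drop duplicate dataset (keep=first):
  dataset   gpu  loss_x100
0    imdb  H100        231
1    wiki  H100         14
add column loss_x100_plus_3 = t['loss_x100'] + 3:
  dataset   gpu  loss_x100  loss_x100_plus_3
0    imdb  H100        231               234
1    wiki  H100         14                17

17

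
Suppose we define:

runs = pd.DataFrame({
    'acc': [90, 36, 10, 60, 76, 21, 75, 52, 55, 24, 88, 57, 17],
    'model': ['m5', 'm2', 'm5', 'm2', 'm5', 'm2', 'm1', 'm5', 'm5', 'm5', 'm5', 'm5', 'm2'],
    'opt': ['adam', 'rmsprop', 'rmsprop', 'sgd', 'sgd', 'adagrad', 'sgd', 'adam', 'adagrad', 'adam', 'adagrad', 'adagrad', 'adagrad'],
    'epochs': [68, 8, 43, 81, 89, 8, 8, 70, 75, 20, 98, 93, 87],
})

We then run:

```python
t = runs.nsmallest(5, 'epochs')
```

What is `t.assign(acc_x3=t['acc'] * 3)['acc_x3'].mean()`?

take 5 rows with smallest epochs:
   acc model      opt  epochs
1   36    m2  rmsprop       8
5   21    m2  adagrad       8
6   75    m1      sgd       8
9   24    m5     adam      20
2   10    m5  rmsprop      43
add column acc_x3 = t['acc'] * 3:
   acc model      opt  epochs  acc_x3
1   36    m2  rmsprop       8     108
5   21    m2  adagrad       8      63
6   75    m1      sgd       8     225
9   24    m5     adam      20      72
2   10    m5  rmsprop      43      30
Reading off the mean of column 'acc_x3', we get 99.6.

99.6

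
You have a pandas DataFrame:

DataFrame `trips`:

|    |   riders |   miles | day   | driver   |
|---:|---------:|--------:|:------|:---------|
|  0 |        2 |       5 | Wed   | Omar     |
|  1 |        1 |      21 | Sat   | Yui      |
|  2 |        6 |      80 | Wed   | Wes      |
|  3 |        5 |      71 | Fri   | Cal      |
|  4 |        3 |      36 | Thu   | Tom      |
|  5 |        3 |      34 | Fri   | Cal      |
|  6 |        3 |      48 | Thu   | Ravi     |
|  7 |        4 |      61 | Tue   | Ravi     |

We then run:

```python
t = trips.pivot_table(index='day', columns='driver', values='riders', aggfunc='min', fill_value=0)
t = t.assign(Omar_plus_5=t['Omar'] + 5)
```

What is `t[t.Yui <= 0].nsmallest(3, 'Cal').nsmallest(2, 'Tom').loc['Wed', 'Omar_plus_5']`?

pivot: rows=day, cols=driver, min(riders):
driver  Cal  Omar  Ravi  Tom  Wes  Yui
day                                   
Fri       3     0     0    0    0    0
Sat       0     0     0    0    0    1
Thu       0     0     3    3    0    0
Tue       0     0     4    0    0    0
Wed       0     2     0    0    6    0
add column Omar_plus_5 = t['Omar'] + 5:
driver  Cal  Omar  Ravi  Tom  Wes  Yui  Omar_plus_5
day                                                
Fri       3     0     0    0    0    0            5
Sat       0     0     0    0    0    1            5
Thu       0     0     3    3    0    0            5
Tue       0     0     4    0    0    0            5
Wed       0     2     0    0    6    0            7
filter rows where Yui <= 0:
driver  Cal  Omar  Ravi  Tom  Wes  Yui  Omar_plus_5
day                                                
Fri       3     0     0    0    0    0            5
Thu       0     0     3    3    0    0            5
Tue       0     0     4    0    0    0            5
Wed       0     2     0    0    6    0            7
take 3 rows with smallest Cal:
driver  Cal  Omar  Ravi  Tom  Wes  Yui  Omar_plus_5
day                                                
Thu       0     0     3    3    0    0            5
Tue       0     0     4    0    0    0            5
Wed       0     2     0    0    6    0            7
take 2 rows with smallest Tom:
driver  Cal  Omar  Ravi  Tom  Wes  Yui  Omar_plus_5
day                                                
Tue       0     0     4    0    0    0            5
Wed       0     2     0    0    6    0            7

7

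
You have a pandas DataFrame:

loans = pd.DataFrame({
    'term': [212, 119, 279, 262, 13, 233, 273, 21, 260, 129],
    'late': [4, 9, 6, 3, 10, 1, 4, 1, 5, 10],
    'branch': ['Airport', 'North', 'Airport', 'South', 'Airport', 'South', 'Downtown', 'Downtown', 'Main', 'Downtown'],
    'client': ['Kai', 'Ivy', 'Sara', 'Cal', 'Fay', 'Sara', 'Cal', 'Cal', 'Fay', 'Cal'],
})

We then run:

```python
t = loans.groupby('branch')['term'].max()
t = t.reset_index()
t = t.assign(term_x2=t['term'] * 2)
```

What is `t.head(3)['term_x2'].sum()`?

group by branch, max of term:
branch
Airport     279
Downtown    273
Main        260
North       119
South       262
Name: term, dtype: int64
reset_index():
     branch  term
0   Airport   279
1  Downtown   273
2      Main   260
3     North   119
4     South   262
add column term_x2 = t['term'] * 2:
     branch  term  term_x2
0   Airport   279      558
1  Downtown   273      546
2      Main   260      520
3     North   119      238
4     South   262      524
take first 3 rows:
     branch  term  term_x2
0   Airport   279      558
1  Downtown   273      546
2      Main   260      520

1624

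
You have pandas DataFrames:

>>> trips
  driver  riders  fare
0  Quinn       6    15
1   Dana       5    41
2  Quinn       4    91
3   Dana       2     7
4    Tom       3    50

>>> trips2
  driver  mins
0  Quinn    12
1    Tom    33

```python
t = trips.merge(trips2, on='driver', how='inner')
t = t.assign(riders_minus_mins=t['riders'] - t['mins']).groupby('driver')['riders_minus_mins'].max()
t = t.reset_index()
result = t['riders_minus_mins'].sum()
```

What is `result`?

-36

merge on 'driver' (how='inner') → 3 rows:
  driver  riders  fare  mins
0  Quinn       6    15    12
1  Quinn       4    91    12
2    Tom       3    50    33
add column riders_minus_mins = t['riders'] - t['mins']:
  driver  riders  fare  mins  riders_minus_mins
0  Quinn       6    15    12                 -6
1  Quinn       4    91    12                 -8
2    Tom       3    50    33                -30
group by driver, max of riders_minus_mins:
driver
Quinn    -6
Tom     -30
Name: riders_minus_mins, dtype: int64
reset_index():
  driver  riders_minus_mins
0  Quinn                 -6
1    Tom                -30
Hence -36.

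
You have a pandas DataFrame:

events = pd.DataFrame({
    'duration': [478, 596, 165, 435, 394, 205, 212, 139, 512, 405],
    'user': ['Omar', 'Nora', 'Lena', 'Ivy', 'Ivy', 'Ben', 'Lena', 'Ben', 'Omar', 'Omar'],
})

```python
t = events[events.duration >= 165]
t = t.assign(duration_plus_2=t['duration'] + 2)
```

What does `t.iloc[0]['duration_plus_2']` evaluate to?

filter rows where duration >= 165:
   duration  user
0       478  Omar
1       596  Nora
2       165  Lena
3       435   Ivy
4       394   Ivy
5       205   Ben
6       212  Lena
8       512  Omar
9       405  Omar
add column duration_plus_2 = t['duration'] + 2:
   duration  user  duration_plus_2
0       478  Omar              480
1       596  Nora              598
2       165  Lena              167
3       435   Ivy              437
4       394   Ivy              396
5       205   Ben              207
6       212  Lena              214
8       512  Omar              514
9       405  Omar              407
value at position 0, column 'duration_plus_2' → 480

480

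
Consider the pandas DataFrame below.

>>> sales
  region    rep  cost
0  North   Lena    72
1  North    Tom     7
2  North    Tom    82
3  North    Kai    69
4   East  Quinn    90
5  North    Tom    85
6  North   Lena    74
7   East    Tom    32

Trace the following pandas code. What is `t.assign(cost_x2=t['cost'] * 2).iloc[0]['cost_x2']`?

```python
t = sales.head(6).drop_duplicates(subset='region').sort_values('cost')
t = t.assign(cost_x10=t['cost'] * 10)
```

144

take first 6 rows:
  region    rep  cost
0  North   Lena    72
1  North    Tom     7
2  North    Tom    82
3  North    Kai    69
4   East  Quinn    90
5  North    Tom    85
drop duplicate region (keep=first):
  region    rep  cost
0  North   Lena    72
4   East  Quinn    90
sort by cost:
  region    rep  cost
0  North   Lena    72
4   East  Quinn    90
add column cost_x10 = t['cost'] * 10:
  region    rep  cost  cost_x10
0  North   Lena    72       720
4   East  Quinn    90       900
add column cost_x2 = t['cost'] * 2:
  region    rep  cost  cost_x10  cost_x2
0  North   Lena    72       720      144
4   East  Quinn    90       900      180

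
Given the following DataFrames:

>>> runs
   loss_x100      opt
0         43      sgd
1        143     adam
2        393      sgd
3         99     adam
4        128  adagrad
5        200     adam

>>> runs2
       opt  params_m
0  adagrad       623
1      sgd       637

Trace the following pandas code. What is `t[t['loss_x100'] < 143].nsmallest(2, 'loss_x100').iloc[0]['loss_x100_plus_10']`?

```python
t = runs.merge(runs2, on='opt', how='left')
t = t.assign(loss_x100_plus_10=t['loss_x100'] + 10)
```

53

merge on 'opt' (how='left') → 6 rows:
   loss_x100      opt  params_m
0         43      sgd     637.0
1        143     adam       NaN
2        393      sgd     637.0
3         99     adam       NaN
4        128  adagrad     623.0
5        200     adam       NaN
add column loss_x100_plus_10 = t['loss_x100'] + 10:
   loss_x100      opt  params_m  loss_x100_plus_10
0         43      sgd     637.0                 53
1        143     adam       NaN                153
2        393      sgd     637.0                403
3         99     adam       NaN                109
4        128  adagrad     623.0                138
5        200     adam       NaN                210
filter rows where loss_x100 < 143:
   loss_x100      opt  params_m  loss_x100_plus_10
0         43      sgd     637.0                 53
3         99     adam       NaN                109
4        128  adagrad     623.0                138
take 2 rows with smallest loss_x100:
   loss_x100   opt  params_m  loss_x100_plus_10
0         43   sgd     637.0                 53
3         99  adam       NaN                109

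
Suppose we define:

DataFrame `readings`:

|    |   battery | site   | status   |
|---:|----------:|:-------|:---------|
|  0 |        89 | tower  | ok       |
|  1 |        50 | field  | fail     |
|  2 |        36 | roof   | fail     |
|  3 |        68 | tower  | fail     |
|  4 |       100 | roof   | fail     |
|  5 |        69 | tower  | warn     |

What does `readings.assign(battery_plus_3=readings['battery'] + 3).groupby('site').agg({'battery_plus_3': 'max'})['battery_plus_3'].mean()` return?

82.6666666667

add column battery_plus_3 = readings['battery'] + 3:
   battery   site status  battery_plus_3
0       89  tower     ok              92
1       50  field   fail              53
2       36   roof   fail              39
3       68  tower   fail              71
4      100   roof   fail             103
5       69  tower   warn              72
group by site, max of battery_plus_3:
       battery_plus_3
site                 
field              53
roof              103
tower              92
Reading off the mean of column 'battery_plus_3', we get 82.6666666667.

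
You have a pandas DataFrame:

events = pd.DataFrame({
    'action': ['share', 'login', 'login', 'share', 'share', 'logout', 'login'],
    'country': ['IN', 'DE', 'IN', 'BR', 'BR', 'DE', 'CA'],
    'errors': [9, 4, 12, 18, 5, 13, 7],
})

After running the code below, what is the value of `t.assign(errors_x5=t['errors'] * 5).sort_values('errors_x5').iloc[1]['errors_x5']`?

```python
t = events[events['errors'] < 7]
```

filter rows where errors < 7:
  action country  errors
1  login      DE       4
4  share      BR       5
add column errors_x5 = t['errors'] * 5:
  action country  errors  errors_x5
1  login      DE       4         20
4  share      BR       5         25
sort by errors_x5:
  action country  errors  errors_x5
1  login      DE       4         20
4  share      BR       5         25
So iloc[1]['errors_x5'] = 25.

25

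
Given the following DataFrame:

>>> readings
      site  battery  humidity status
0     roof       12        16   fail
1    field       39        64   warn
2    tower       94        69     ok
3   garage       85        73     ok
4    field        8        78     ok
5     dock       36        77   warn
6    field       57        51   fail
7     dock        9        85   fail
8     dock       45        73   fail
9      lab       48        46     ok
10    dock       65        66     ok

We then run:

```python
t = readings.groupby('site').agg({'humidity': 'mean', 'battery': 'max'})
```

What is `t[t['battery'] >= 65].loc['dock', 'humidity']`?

75.25

group by site: mean(humidity), max(battery):
         humidity  battery
site                      
dock    75.250000       65
field   64.333333       57
garage  73.000000       85
lab     46.000000       48
roof    16.000000       12
tower   69.000000       94
filter rows where battery >= 65:
        humidity  battery
site                     
dock       75.25       65
garage     73.00       85
tower      69.00       94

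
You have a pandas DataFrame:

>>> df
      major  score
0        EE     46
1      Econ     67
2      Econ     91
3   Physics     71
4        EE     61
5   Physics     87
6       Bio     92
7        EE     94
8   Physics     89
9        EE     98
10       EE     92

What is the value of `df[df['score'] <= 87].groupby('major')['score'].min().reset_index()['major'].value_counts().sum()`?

3

filter rows where score <= 87:
     major  score
0       EE     46
1     Econ     67
3  Physics     71
4       EE     61
5  Physics     87
group by major, min of score:
major
EE         46
Econ       67
Physics    71
Name: score, dtype: int64
reset_index():
     major  score
0       EE     46
1     Econ     67
2  Physics     71
value_counts of major:
major
EE         1
Econ       1
Physics    1
Name: count, dtype: int64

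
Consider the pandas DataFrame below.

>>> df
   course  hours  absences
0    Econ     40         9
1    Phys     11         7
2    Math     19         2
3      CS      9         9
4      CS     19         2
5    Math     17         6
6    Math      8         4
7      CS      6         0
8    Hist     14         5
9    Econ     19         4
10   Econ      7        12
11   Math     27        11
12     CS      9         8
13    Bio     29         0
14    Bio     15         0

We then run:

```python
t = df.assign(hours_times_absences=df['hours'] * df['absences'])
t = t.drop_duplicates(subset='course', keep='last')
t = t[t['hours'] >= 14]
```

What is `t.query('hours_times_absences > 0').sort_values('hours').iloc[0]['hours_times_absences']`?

70

add column hours_times_absences = df['hours'] * df['absences']:
   course  hours  absences  hours_times_absences
0    Econ     40         9                   360
1    Phys     11         7                    77
2    Math     19         2                    38
3      CS      9         9                    81
4      CS     19         2                    38
5    Math     17         6                   102
6    Math      8         4                    32
7      CS      6         0                     0
8    Hist     14         5                    70
9    Econ     19         4                    76
10   Econ      7        12                    84
11   Math     27        11                   297
12     CS      9         8                    72
13    Bio     29         0                     0
14    Bio     15         0                     0
drop duplicate course (keep=last):
   course  hours  absences  hours_times_absences
1    Phys     11         7                    77
8    Hist     14         5                    70
10   Econ      7        12                    84
11   Math     27        11                   297
12     CS      9         8                    72
14    Bio     15         0                     0
filter rows where hours >= 14:
   course  hours  absences  hours_times_absences
8    Hist     14         5                    70
11   Math     27        11                   297
14    Bio     15         0                     0
filter rows where hours_times_absences > 0:
   course  hours  absences  hours_times_absences
8    Hist     14         5                    70
11   Math     27        11                   297
sort by hours:
   course  hours  absences  hours_times_absences
8    Hist     14         5                    70
11   Math     27        11                   297
The value at position 0, column 'hours_times_absences' is 70.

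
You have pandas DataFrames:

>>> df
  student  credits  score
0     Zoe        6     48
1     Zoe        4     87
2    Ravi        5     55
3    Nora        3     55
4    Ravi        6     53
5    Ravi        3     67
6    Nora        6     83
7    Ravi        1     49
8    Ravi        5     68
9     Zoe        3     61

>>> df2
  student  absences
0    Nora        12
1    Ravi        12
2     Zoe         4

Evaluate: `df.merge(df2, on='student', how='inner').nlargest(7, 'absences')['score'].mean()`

61.4285714286

merge on 'student' (how='inner') → 10 rows:
  student  credits  score  absences
0     Zoe        6     48         4
1     Zoe        4     87         4
2    Ravi        5     55        12
3    Nora        3     55        12
4    Ravi        6     53        12
5    Ravi        3     67        12
6    Nora        6     83        12
7    Ravi        1     49        12
8    Ravi        5     68        12
9     Zoe        3     61         4
take 7 rows with largest absences:
  student  credits  score  absences
2    Ravi        5     55        12
3    Nora        3     55        12
4    Ravi        6     53        12
5    Ravi        3     67        12
6    Nora        6     83        12
7    Ravi        1     49        12
8    Ravi        5     68        12
The mean of column 'score' is 61.4285714286.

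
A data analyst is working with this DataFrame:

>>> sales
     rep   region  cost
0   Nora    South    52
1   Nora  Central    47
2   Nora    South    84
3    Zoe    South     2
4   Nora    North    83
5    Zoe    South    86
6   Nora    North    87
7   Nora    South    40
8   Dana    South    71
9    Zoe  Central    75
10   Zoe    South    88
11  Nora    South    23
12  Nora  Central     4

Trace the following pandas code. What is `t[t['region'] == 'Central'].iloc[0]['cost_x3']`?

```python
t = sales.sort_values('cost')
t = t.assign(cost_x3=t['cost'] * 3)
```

sort by cost:
     rep   region  cost
3    Zoe    South     2
12  Nora  Central     4
11  Nora    South    23
7   Nora    South    40
1   Nora  Central    47
0   Nora    South    52
8   Dana    South    71
9    Zoe  Central    75
4   Nora    North    83
2   Nora    South    84
5    Zoe    South    86
6   Nora    North    87
10   Zoe    South    88
add column cost_x3 = t['cost'] * 3:
     rep   region  cost  cost_x3
3    Zoe    South     2        6
12  Nora  Central     4       12
11  Nora    South    23       69
7   Nora    South    40      120
1   Nora  Central    47      141
0   Nora    South    52      156
8   Dana    South    71      213
9    Zoe  Central    75      225
4   Nora    North    83      249
2   Nora    South    84      252
5    Zoe    South    86      258
6   Nora    North    87      261
10   Zoe    South    88      264
filter rows where region == 'Central':
     rep   region  cost  cost_x3
12  Nora  Central     4       12
1   Nora  Central    47      141
9    Zoe  Central    75      225
value at position 0, column 'cost_x3' → 12

12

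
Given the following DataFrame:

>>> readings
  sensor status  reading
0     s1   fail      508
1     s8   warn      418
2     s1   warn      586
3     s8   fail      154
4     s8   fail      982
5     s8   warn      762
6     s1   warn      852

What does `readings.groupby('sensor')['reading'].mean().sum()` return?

group by sensor, mean of reading:
sensor
s1    648.666667
s8    579.000000
Name: reading, dtype: float64
So sum() = 1227.66666667.

1227.66666667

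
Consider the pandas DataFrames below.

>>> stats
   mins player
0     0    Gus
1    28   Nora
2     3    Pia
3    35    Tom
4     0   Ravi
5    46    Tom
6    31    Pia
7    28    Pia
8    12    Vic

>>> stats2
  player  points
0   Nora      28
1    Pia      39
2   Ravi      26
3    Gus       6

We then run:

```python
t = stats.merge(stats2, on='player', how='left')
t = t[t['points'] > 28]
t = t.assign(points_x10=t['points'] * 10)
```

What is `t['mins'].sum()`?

62

merge on 'player' (how='left') → 9 rows:
   mins player  points
0     0    Gus     6.0
1    28   Nora    28.0
2     3    Pia    39.0
3    35    Tom     NaN
4     0   Ravi    26.0
5    46    Tom     NaN
6    31    Pia    39.0
7    28    Pia    39.0
8    12    Vic     NaN
filter rows where points > 28:
   mins player  points
2     3    Pia    39.0
6    31    Pia    39.0
7    28    Pia    39.0
add column points_x10 = t['points'] * 10:
   mins player  points  points_x10
2     3    Pia    39.0       390.0
6    31    Pia    39.0       390.0
7    28    Pia    39.0       390.0
Then the sum of column 'mins': 62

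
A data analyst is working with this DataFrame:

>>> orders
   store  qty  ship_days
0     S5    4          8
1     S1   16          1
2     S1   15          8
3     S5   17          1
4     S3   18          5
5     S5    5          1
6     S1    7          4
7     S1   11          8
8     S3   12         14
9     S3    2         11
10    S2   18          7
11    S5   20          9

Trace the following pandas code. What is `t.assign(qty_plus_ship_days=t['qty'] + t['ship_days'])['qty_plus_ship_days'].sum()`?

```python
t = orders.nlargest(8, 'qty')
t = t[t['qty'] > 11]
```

161

take 8 rows with largest qty:
   store  qty  ship_days
11    S5   20          9
4     S3   18          5
10    S2   18          7
3     S5   17          1
1     S1   16          1
2     S1   15          8
8     S3   12         14
7     S1   11          8
filter rows where qty > 11:
   store  qty  ship_days
11    S5   20          9
4     S3   18          5
10    S2   18          7
3     S5   17          1
1     S1   16          1
2     S1   15          8
8     S3   12         14
add column qty_plus_ship_days = t['qty'] + t['ship_days']:
   store  qty  ship_days  qty_plus_ship_days
11    S5   20          9                  29
4     S3   18          5                  23
10    S2   18          7                  25
3     S5   17          1                  18
1     S1   16          1                  17
2     S1   15          8                  23
8     S3   12         14                  26
So sum() = 161.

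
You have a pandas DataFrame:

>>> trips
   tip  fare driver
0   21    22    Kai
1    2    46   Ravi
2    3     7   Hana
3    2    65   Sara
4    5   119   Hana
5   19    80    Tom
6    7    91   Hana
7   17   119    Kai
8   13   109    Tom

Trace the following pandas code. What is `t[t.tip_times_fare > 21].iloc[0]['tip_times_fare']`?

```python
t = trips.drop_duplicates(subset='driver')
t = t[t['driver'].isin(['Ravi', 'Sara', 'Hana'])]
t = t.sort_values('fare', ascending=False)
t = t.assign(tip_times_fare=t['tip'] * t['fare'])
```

130

drop duplicate driver (keep=first):
   tip  fare driver
0   21    22    Kai
1    2    46   Ravi
2    3     7   Hana
3    2    65   Sara
5   19    80    Tom
filter rows where driver in ['Ravi', 'Sara', 'Hana']:
   tip  fare driver
1    2    46   Ravi
2    3     7   Hana
3    2    65   Sara
sort by fare descending:
   tip  fare driver
3    2    65   Sara
1    2    46   Ravi
2    3     7   Hana
add column tip_times_fare = t['tip'] * t['fare']:
   tip  fare driver  tip_times_fare
3    2    65   Sara             130
1    2    46   Ravi              92
2    3     7   Hana              21
filter rows where tip_times_fare > 21:
   tip  fare driver  tip_times_fare
3    2    65   Sara             130
1    2    46   Ravi              92
value at position 0, column 'tip_times_fare' → 130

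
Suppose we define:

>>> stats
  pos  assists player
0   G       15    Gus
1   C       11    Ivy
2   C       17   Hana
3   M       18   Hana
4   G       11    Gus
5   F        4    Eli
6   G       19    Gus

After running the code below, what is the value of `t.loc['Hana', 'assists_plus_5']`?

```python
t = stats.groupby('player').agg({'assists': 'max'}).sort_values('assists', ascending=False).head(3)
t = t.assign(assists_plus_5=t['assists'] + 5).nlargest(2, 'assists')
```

group by player, max of assists:
        assists
player         
Eli           4
Gus          19
Hana         18
Ivy          11
sort by assists descending:
        assists
player         
Gus          19
Hana         18
Ivy          11
Eli           4
take first 3 rows:
        assists
player         
Gus          19
Hana         18
Ivy          11
add column assists_plus_5 = t['assists'] + 5:
        assists  assists_plus_5
player                         
Gus          19              24
Hana         18              23
Ivy          11              16
take 2 rows with largest assists:
        assists  assists_plus_5
player                         
Gus          19              24
Hana         18              23

23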